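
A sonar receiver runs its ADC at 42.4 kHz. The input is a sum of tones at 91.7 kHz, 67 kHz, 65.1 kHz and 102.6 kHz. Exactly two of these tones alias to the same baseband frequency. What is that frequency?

fs/2 = 21.2 kHz.
91.7 kHz mod fs = 6.9 kHz.
6.9 kHz ≤ fs/2 = 21.2 kHz, appears at 6.9 kHz.
67 kHz mod fs = 24.6 kHz.
24.6 kHz > fs/2 = 21.2 kHz, folds to fs − 24.6 kHz = 17.8 kHz.
65.1 kHz mod fs = 22.7 kHz.
22.7 kHz > fs/2 = 21.2 kHz, folds to fs − 22.7 kHz = 19.7 kHz.
102.6 kHz mod fs = 17.8 kHz.
17.8 kHz ≤ fs/2 = 21.2 kHz, appears at 17.8 kHz.
67 kHz and 102.6 kHz both map to 17.8 kHz.

17.8 kHz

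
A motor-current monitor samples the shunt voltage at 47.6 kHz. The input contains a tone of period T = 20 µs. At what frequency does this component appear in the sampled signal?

T = 20 µs → f = 1/T = 50 kHz.
50 kHz mod fs = 2.4 kHz.
2.4 kHz ≤ fs/2 = 23.8 kHz, appears at 2.4 kHz.

2.4 kHz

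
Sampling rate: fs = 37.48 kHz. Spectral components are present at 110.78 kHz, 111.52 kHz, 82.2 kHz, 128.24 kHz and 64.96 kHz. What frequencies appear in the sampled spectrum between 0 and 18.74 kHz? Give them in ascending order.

0.92 kHz, 1.66 kHz, 7.24 kHz, 10 kHz, 15.8 kHz

fs/2 = 18.74 kHz.
110.78 kHz mod fs = 35.82 kHz.
35.82 kHz > fs/2 = 18.74 kHz, folds to fs − 35.82 kHz = 1.66 kHz.
111.52 kHz mod fs = 36.56 kHz.
36.56 kHz > fs/2 = 18.74 kHz, folds to fs − 36.56 kHz = 0.92 kHz.
82.2 kHz mod fs = 7.24 kHz.
7.24 kHz ≤ fs/2 = 18.74 kHz, appears at 7.24 kHz.
128.24 kHz mod fs = 15.8 kHz.
15.8 kHz ≤ fs/2 = 18.74 kHz, appears at 15.8 kHz.
64.96 kHz mod fs = 27.48 kHz.
27.48 kHz > fs/2 = 18.74 kHz, folds to fs − 27.48 kHz = 10 kHz.
Distinct values: {0.92 kHz, 1.66 kHz, 7.24 kHz, 10 kHz, 15.8 kHz}.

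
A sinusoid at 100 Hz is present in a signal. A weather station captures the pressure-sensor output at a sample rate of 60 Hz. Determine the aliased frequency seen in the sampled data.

100 Hz mod fs = 40 Hz.
40 Hz > fs/2 = 30 Hz, folds to fs − 40 Hz = 20 Hz.

20 Hz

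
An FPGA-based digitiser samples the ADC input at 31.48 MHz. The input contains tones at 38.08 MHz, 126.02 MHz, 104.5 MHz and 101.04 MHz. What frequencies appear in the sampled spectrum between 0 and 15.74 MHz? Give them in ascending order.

0.1 MHz, 6.6 MHz, 10.06 MHz

fs/2 = 15.74 MHz.
38.08 MHz mod fs = 6.6 MHz.
6.6 MHz ≤ fs/2 = 15.74 MHz, appears at 6.6 MHz.
126.02 MHz mod fs = 0.1 MHz.
0.1 MHz ≤ fs/2 = 15.74 MHz, appears at 0.1 MHz.
104.5 MHz mod fs = 10.06 MHz.
10.06 MHz ≤ fs/2 = 15.74 MHz, appears at 10.06 MHz.
101.04 MHz mod fs = 6.6 MHz.
6.6 MHz ≤ fs/2 = 15.74 MHz, appears at 6.6 MHz.
Distinct values: {0.1 MHz, 6.6 MHz, 10.06 MHz}.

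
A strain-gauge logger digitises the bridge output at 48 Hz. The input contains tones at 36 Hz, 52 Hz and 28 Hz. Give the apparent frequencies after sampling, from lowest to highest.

fs/2 = 24 Hz.
36 Hz > fs/2 = 24 Hz, folds to fs − 36 Hz = 12 Hz.
52 Hz mod fs = 4 Hz.
4 Hz ≤ fs/2 = 24 Hz, appears at 4 Hz.
28 Hz > fs/2 = 24 Hz, folds to fs − 28 Hz = 20 Hz.
Distinct values: {4 Hz, 12 Hz, 20 Hz}.

4 Hz, 12 Hz, 20 Hz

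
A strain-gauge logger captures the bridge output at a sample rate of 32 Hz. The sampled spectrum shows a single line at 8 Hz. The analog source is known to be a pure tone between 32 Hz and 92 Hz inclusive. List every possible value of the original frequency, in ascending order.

Frequencies that alias to 8 Hz are k·fs ± 8 Hz for integer k ≥ 0.
k=0: 8 Hz.
k=1: 24 Hz, 40 Hz.
k=2: 56 Hz, 72 Hz.
k=3: 88 Hz, 104 Hz.
k=4: 120 Hz, 136 Hz.
Within [32 Hz, 92 Hz]: 40 Hz, 56 Hz, 72 Hz, 88 Hz.

40 Hz, 56 Hz, 72 Hz, 88 Hz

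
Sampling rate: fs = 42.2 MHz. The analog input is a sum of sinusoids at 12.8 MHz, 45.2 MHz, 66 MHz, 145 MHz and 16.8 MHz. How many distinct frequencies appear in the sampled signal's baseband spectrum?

4

fs/2 = 21.1 MHz.
12.8 MHz ≤ fs/2 = 21.1 MHz, passes unchanged.
45.2 MHz mod fs = 3 MHz.
3 MHz ≤ fs/2 = 21.1 MHz, appears at 3 MHz.
66 MHz mod fs = 23.8 MHz.
23.8 MHz > fs/2 = 21.1 MHz, folds to fs − 23.8 MHz = 18.4 MHz.
145 MHz mod fs = 18.4 MHz.
18.4 MHz ≤ fs/2 = 21.1 MHz, appears at 18.4 MHz.
16.8 MHz ≤ fs/2 = 21.1 MHz, passes unchanged.
Distinct values: {3 MHz, 12.8 MHz, 16.8 MHz, 18.4 MHz} → 4.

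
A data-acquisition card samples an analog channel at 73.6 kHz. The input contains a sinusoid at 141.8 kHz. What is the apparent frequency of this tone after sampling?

141.8 kHz mod fs = 68.2 kHz.
68.2 kHz > fs/2 = 36.8 kHz, folds to fs − 68.2 kHz = 5.4 kHz.

5.4 kHz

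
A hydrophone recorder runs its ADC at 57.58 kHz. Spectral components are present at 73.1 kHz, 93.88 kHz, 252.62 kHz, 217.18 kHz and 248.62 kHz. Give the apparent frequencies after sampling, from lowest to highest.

fs/2 = 28.79 kHz.
73.1 kHz mod fs = 15.52 kHz.
15.52 kHz ≤ fs/2 = 28.79 kHz, appears at 15.52 kHz.
93.88 kHz mod fs = 36.3 kHz.
36.3 kHz > fs/2 = 28.79 kHz, folds to fs − 36.3 kHz = 21.28 kHz.
252.62 kHz mod fs = 22.3 kHz.
22.3 kHz ≤ fs/2 = 28.79 kHz, appears at 22.3 kHz.
217.18 kHz mod fs = 44.44 kHz.
44.44 kHz > fs/2 = 28.79 kHz, folds to fs − 44.44 kHz = 13.14 kHz.
248.62 kHz mod fs = 18.3 kHz.
18.3 kHz ≤ fs/2 = 28.79 kHz, appears at 18.3 kHz.
Distinct values: {13.14 kHz, 15.52 kHz, 18.3 kHz, 21.28 kHz, 22.3 kHz}.

13.14 kHz, 15.52 kHz, 18.3 kHz, 21.28 kHz, 22.3 kHz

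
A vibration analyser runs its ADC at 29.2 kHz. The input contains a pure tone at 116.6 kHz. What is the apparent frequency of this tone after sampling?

116.6 kHz mod fs = 29 kHz.
29 kHz > fs/2 = 14.6 kHz, folds to fs − 29 kHz = 0.2 kHz.

0.2 kHz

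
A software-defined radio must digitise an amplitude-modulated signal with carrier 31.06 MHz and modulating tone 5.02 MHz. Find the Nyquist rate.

AM sidebands sit at fc ± fm = 26.04 MHz and 36.08 MHz.
Highest-frequency component: 36.08 MHz.
Nyquist rate = 2 × 36.08 MHz = 72.16 MHz.

72.16 MHz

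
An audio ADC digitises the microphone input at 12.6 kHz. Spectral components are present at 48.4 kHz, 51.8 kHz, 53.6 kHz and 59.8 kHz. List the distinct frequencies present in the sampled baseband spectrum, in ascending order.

fs/2 = 6.3 kHz.
48.4 kHz mod fs = 10.6 kHz.
10.6 kHz > fs/2 = 6.3 kHz, folds to fs − 10.6 kHz = 2 kHz.
51.8 kHz mod fs = 1.4 kHz.
1.4 kHz ≤ fs/2 = 6.3 kHz, appears at 1.4 kHz.
53.6 kHz mod fs = 3.2 kHz.
3.2 kHz ≤ fs/2 = 6.3 kHz, appears at 3.2 kHz.
59.8 kHz mod fs = 9.4 kHz.
9.4 kHz > fs/2 = 6.3 kHz, folds to fs − 9.4 kHz = 3.2 kHz.
Distinct values: {1.4 kHz, 2 kHz, 3.2 kHz}.

1.4 kHz, 2 kHz, 3.2 kHz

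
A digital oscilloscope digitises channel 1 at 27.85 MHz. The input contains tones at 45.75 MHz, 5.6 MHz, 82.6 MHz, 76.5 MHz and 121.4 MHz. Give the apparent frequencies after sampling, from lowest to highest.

fs/2 = 13.925 MHz.
45.75 MHz mod fs = 17.9 MHz.
17.9 MHz > fs/2 = 13.925 MHz, folds to fs − 17.9 MHz = 9.95 MHz.
5.6 MHz ≤ fs/2 = 13.925 MHz, passes unchanged.
82.6 MHz mod fs = 26.9 MHz.
26.9 MHz > fs/2 = 13.925 MHz, folds to fs − 26.9 MHz = 0.95 MHz.
76.5 MHz mod fs = 20.8 MHz.
20.8 MHz > fs/2 = 13.925 MHz, folds to fs − 20.8 MHz = 7.05 MHz.
121.4 MHz mod fs = 10 MHz.
10 MHz ≤ fs/2 = 13.925 MHz, appears at 10 MHz.
Distinct values: {0.95 MHz, 5.6 MHz, 7.05 MHz, 9.95 MHz, 10 MHz}.

0.95 MHz, 5.6 MHz, 7.05 MHz, 9.95 MHz, 10 MHz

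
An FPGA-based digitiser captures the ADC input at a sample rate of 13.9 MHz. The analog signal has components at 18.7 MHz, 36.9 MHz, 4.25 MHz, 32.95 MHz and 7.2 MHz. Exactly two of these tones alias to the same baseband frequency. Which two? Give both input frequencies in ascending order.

18.7 MHz, 36.9 MHz

fs/2 = 6.95 MHz.
18.7 MHz mod fs = 4.8 MHz.
4.8 MHz ≤ fs/2 = 6.95 MHz, appears at 4.8 MHz.
36.9 MHz mod fs = 9.1 MHz.
9.1 MHz > fs/2 = 6.95 MHz, folds to fs − 9.1 MHz = 4.8 MHz.
4.25 MHz ≤ fs/2 = 6.95 MHz, passes unchanged.
32.95 MHz mod fs = 5.15 MHz.
5.15 MHz ≤ fs/2 = 6.95 MHz, appears at 5.15 MHz.
7.2 MHz > fs/2 = 6.95 MHz, folds to fs − 7.2 MHz = 6.7 MHz.
18.7 MHz and 36.9 MHz both map to 4.8 MHz.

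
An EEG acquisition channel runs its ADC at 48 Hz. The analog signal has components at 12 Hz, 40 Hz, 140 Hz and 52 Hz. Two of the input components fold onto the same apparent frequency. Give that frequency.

fs/2 = 24 Hz.
12 Hz ≤ fs/2 = 24 Hz, passes unchanged.
40 Hz > fs/2 = 24 Hz, folds to fs − 40 Hz = 8 Hz.
140 Hz mod fs = 44 Hz.
44 Hz > fs/2 = 24 Hz, folds to fs − 44 Hz = 4 Hz.
52 Hz mod fs = 4 Hz.
4 Hz ≤ fs/2 = 24 Hz, appears at 4 Hz.
52 Hz and 140 Hz both map to 4 Hz.

4 Hz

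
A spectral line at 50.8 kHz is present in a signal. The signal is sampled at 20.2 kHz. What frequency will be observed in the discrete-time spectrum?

9.8 kHz

50.8 kHz mod fs = 10.4 kHz.
10.4 kHz > fs/2 = 10.1 kHz, folds to fs − 10.4 kHz = 9.8 kHz.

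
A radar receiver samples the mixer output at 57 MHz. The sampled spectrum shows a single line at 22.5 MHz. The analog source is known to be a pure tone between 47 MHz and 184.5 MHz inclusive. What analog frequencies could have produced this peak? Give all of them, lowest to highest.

Frequencies that alias to 22.5 MHz are k·fs ± 22.5 MHz for integer k ≥ 0.
k=0: 22.5 MHz.
k=1: 34.5 MHz, 79.5 MHz.
k=2: 91.5 MHz, 136.5 MHz.
k=3: 148.5 MHz, 193.5 MHz.
k=4: 205.5 MHz, 250.5 MHz.
Within [47 MHz, 184.5 MHz]: 79.5 MHz, 91.5 MHz, 136.5 MHz, 148.5 MHz.

79.5 MHz, 91.5 MHz, 136.5 MHz, 148.5 MHz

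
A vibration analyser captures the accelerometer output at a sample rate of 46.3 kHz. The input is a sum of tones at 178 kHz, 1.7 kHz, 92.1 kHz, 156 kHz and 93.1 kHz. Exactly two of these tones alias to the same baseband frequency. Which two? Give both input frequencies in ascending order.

fs/2 = 23.15 kHz.
178 kHz mod fs = 39.1 kHz.
39.1 kHz > fs/2 = 23.15 kHz, folds to fs − 39.1 kHz = 7.2 kHz.
1.7 kHz ≤ fs/2 = 23.15 kHz, passes unchanged.
92.1 kHz mod fs = 45.8 kHz.
45.8 kHz > fs/2 = 23.15 kHz, folds to fs − 45.8 kHz = 0.5 kHz.
156 kHz mod fs = 17.1 kHz.
17.1 kHz ≤ fs/2 = 23.15 kHz, appears at 17.1 kHz.
93.1 kHz mod fs = 0.5 kHz.
0.5 kHz ≤ fs/2 = 23.15 kHz, appears at 0.5 kHz.
92.1 kHz and 93.1 kHz both map to 0.5 kHz.

92.1 kHz, 93.1 kHz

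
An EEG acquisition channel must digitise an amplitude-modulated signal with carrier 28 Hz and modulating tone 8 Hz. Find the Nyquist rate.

72 Hz

AM sidebands sit at fc ± fm = 20 Hz and 36 Hz.
Highest-frequency component: 36 Hz.
Nyquist rate = 2 × 36 Hz = 72 Hz.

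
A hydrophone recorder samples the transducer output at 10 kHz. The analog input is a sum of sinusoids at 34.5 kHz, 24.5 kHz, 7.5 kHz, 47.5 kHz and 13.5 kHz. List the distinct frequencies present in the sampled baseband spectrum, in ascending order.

fs/2 = 5 kHz.
34.5 kHz mod fs = 4.5 kHz.
4.5 kHz ≤ fs/2 = 5 kHz, appears at 4.5 kHz.
24.5 kHz mod fs = 4.5 kHz.
4.5 kHz ≤ fs/2 = 5 kHz, appears at 4.5 kHz.
7.5 kHz > fs/2 = 5 kHz, folds to fs − 7.5 kHz = 2.5 kHz.
47.5 kHz mod fs = 7.5 kHz.
7.5 kHz > fs/2 = 5 kHz, folds to fs − 7.5 kHz = 2.5 kHz.
13.5 kHz mod fs = 3.5 kHz.
3.5 kHz ≤ fs/2 = 5 kHz, appears at 3.5 kHz.
Distinct values: {2.5 kHz, 3.5 kHz, 4.5 kHz}.

2.5 kHz, 3.5 kHz, 4.5 kHz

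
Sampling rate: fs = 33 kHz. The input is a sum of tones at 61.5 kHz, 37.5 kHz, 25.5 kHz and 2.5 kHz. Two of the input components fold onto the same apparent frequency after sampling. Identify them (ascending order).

fs/2 = 16.5 kHz.
61.5 kHz mod fs = 28.5 kHz.
28.5 kHz > fs/2 = 16.5 kHz, folds to fs − 28.5 kHz = 4.5 kHz.
37.5 kHz mod fs = 4.5 kHz.
4.5 kHz ≤ fs/2 = 16.5 kHz, appears at 4.5 kHz.
25.5 kHz > fs/2 = 16.5 kHz, folds to fs − 25.5 kHz = 7.5 kHz.
2.5 kHz ≤ fs/2 = 16.5 kHz, passes unchanged.
37.5 kHz and 61.5 kHz both map to 4.5 kHz.

37.5 kHz, 61.5 kHz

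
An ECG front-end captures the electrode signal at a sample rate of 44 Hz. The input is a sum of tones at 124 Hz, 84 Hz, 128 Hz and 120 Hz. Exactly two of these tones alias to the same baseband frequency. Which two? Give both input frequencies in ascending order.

fs/2 = 22 Hz.
124 Hz mod fs = 36 Hz.
36 Hz > fs/2 = 22 Hz, folds to fs − 36 Hz = 8 Hz.
84 Hz mod fs = 40 Hz.
40 Hz > fs/2 = 22 Hz, folds to fs − 40 Hz = 4 Hz.
128 Hz mod fs = 40 Hz.
40 Hz > fs/2 = 22 Hz, folds to fs − 40 Hz = 4 Hz.
120 Hz mod fs = 32 Hz.
32 Hz > fs/2 = 22 Hz, folds to fs − 32 Hz = 12 Hz.
84 Hz and 128 Hz both map to 4 Hz.

84 Hz, 128 Hz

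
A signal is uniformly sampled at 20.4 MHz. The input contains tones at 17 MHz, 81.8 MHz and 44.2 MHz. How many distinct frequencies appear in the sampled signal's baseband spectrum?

fs/2 = 10.2 MHz.
17 MHz > fs/2 = 10.2 MHz, folds to fs − 17 MHz = 3.4 MHz.
81.8 MHz mod fs = 0.2 MHz.
0.2 MHz ≤ fs/2 = 10.2 MHz, appears at 0.2 MHz.
44.2 MHz mod fs = 3.4 MHz.
3.4 MHz ≤ fs/2 = 10.2 MHz, appears at 3.4 MHz.
Distinct values: {0.2 MHz, 3.4 MHz} → 2.

2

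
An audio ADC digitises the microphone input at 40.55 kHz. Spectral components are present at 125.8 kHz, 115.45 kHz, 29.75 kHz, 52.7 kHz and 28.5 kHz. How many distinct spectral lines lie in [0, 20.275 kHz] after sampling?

5

fs/2 = 20.275 kHz.
125.8 kHz mod fs = 4.15 kHz.
4.15 kHz ≤ fs/2 = 20.275 kHz, appears at 4.15 kHz.
115.45 kHz mod fs = 34.35 kHz.
34.35 kHz > fs/2 = 20.275 kHz, folds to fs − 34.35 kHz = 6.2 kHz.
29.75 kHz > fs/2 = 20.275 kHz, folds to fs − 29.75 kHz = 10.8 kHz.
52.7 kHz mod fs = 12.15 kHz.
12.15 kHz ≤ fs/2 = 20.275 kHz, appears at 12.15 kHz.
28.5 kHz > fs/2 = 20.275 kHz, folds to fs − 28.5 kHz = 12.05 kHz.
Distinct values: {4.15 kHz, 6.2 kHz, 10.8 kHz, 12.05 kHz, 12.15 kHz} → 5.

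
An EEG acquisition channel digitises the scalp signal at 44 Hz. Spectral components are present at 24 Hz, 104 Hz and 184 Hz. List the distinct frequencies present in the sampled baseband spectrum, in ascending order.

8 Hz, 16 Hz, 20 Hz

fs/2 = 22 Hz.
24 Hz > fs/2 = 22 Hz, folds to fs − 24 Hz = 20 Hz.
104 Hz mod fs = 16 Hz.
16 Hz ≤ fs/2 = 22 Hz, appears at 16 Hz.
184 Hz mod fs = 8 Hz.
8 Hz ≤ fs/2 = 22 Hz, appears at 8 Hz.
Distinct values: {8 Hz, 16 Hz, 20 Hz}.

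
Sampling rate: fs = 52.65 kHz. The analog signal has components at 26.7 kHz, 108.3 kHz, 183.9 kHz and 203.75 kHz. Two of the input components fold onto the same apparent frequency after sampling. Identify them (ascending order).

26.7 kHz, 183.9 kHz

fs/2 = 26.325 kHz.
26.7 kHz > fs/2 = 26.325 kHz, folds to fs − 26.7 kHz = 25.95 kHz.
108.3 kHz mod fs = 3 kHz.
3 kHz ≤ fs/2 = 26.325 kHz, appears at 3 kHz.
183.9 kHz mod fs = 25.95 kHz.
25.95 kHz ≤ fs/2 = 26.325 kHz, appears at 25.95 kHz.
203.75 kHz mod fs = 45.8 kHz.
45.8 kHz > fs/2 = 26.325 kHz, folds to fs − 45.8 kHz = 6.85 kHz.
26.7 kHz and 183.9 kHz both map to 25.95 kHz.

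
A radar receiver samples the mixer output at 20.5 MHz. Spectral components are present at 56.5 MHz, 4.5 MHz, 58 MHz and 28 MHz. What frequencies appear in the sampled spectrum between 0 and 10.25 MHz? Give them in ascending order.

3.5 MHz, 4.5 MHz, 5 MHz, 7.5 MHz

fs/2 = 10.25 MHz.
56.5 MHz mod fs = 15.5 MHz.
15.5 MHz > fs/2 = 10.25 MHz, folds to fs − 15.5 MHz = 5 MHz.
4.5 MHz ≤ fs/2 = 10.25 MHz, passes unchanged.
58 MHz mod fs = 17 MHz.
17 MHz > fs/2 = 10.25 MHz, folds to fs − 17 MHz = 3.5 MHz.
28 MHz mod fs = 7.5 MHz.
7.5 MHz ≤ fs/2 = 10.25 MHz, appears at 7.5 MHz.
Distinct values: {3.5 MHz, 4.5 MHz, 5 MHz, 7.5 MHz}.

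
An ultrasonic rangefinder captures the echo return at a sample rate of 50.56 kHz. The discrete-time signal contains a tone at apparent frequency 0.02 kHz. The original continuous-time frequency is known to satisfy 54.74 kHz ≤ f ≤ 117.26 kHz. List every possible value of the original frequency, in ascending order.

101.1 kHz, 101.14 kHz

Frequencies that alias to 0.02 kHz are k·fs ± 0.02 kHz for integer k ≥ 0.
k=0: 0.02 kHz.
k=1: 50.54 kHz, 50.58 kHz.
k=2: 101.1 kHz, 101.14 kHz.
k=3: 151.66 kHz, 151.7 kHz.
Within [54.74 kHz, 117.26 kHz]: 101.1 kHz, 101.14 kHz.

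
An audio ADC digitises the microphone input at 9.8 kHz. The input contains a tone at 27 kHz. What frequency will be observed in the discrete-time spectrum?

27 kHz mod fs = 7.4 kHz.
7.4 kHz > fs/2 = 4.9 kHz, folds to fs − 7.4 kHz = 2.4 kHz.

2.4 kHz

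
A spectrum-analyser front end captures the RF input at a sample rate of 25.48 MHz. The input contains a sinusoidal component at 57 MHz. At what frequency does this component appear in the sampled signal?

57 MHz mod fs = 6.04 MHz.
6.04 MHz ≤ fs/2 = 12.74 MHz, appears at 6.04 MHz.

6.04 MHz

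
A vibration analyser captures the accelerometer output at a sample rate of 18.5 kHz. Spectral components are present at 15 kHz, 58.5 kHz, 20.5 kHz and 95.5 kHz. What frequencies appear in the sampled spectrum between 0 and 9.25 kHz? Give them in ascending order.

fs/2 = 9.25 kHz.
15 kHz > fs/2 = 9.25 kHz, folds to fs − 15 kHz = 3.5 kHz.
58.5 kHz mod fs = 3 kHz.
3 kHz ≤ fs/2 = 9.25 kHz, appears at 3 kHz.
20.5 kHz mod fs = 2 kHz.
2 kHz ≤ fs/2 = 9.25 kHz, appears at 2 kHz.
95.5 kHz mod fs = 3 kHz.
3 kHz ≤ fs/2 = 9.25 kHz, appears at 3 kHz.
Distinct values: {2 kHz, 3 kHz, 3.5 kHz}.

2 kHz, 3 kHz, 3.5 kHz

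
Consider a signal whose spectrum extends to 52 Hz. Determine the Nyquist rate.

104 Hz

Nyquist rate = 2 × 52 Hz = 104 Hz.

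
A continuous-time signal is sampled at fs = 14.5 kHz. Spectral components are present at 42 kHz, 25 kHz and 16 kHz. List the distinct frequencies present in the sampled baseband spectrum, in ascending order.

fs/2 = 7.25 kHz.
42 kHz mod fs = 13 kHz.
13 kHz > fs/2 = 7.25 kHz, folds to fs − 13 kHz = 1.5 kHz.
25 kHz mod fs = 10.5 kHz.
10.5 kHz > fs/2 = 7.25 kHz, folds to fs − 10.5 kHz = 4 kHz.
16 kHz mod fs = 1.5 kHz.
1.5 kHz ≤ fs/2 = 7.25 kHz, appears at 1.5 kHz.
Distinct values: {1.5 kHz, 4 kHz}.

1.5 kHz, 4 kHz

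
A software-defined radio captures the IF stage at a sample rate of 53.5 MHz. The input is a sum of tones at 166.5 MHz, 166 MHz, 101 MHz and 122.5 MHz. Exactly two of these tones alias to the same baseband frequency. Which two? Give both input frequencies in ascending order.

fs/2 = 26.75 MHz.
166.5 MHz mod fs = 6 MHz.
6 MHz ≤ fs/2 = 26.75 MHz, appears at 6 MHz.
166 MHz mod fs = 5.5 MHz.
5.5 MHz ≤ fs/2 = 26.75 MHz, appears at 5.5 MHz.
101 MHz mod fs = 47.5 MHz.
47.5 MHz > fs/2 = 26.75 MHz, folds to fs − 47.5 MHz = 6 MHz.
122.5 MHz mod fs = 15.5 MHz.
15.5 MHz ≤ fs/2 = 26.75 MHz, appears at 15.5 MHz.
101 MHz and 166.5 MHz both map to 6 MHz.

101 MHz, 166.5 MHz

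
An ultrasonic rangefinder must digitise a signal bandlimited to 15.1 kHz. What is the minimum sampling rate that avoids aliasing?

Nyquist rate = 2 × 15.1 kHz = 30.2 kHz.

30.2 kHz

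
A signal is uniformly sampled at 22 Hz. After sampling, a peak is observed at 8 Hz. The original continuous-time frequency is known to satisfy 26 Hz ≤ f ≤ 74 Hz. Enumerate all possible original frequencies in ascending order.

Frequencies that alias to 8 Hz are k·fs ± 8 Hz for integer k ≥ 0.
k=0: 8 Hz.
k=1: 14 Hz, 30 Hz.
k=2: 36 Hz, 52 Hz.
k=3: 58 Hz, 74 Hz.
k=4: 80 Hz, 96 Hz.
Within [26 Hz, 74 Hz]: 30 Hz, 36 Hz, 52 Hz, 58 Hz, 74 Hz.

30 Hz, 36 Hz, 52 Hz, 58 Hz, 74 Hz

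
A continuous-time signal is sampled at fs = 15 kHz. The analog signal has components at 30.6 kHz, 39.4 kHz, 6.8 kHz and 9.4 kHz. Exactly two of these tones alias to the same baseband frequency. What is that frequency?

fs/2 = 7.5 kHz.
30.6 kHz mod fs = 0.6 kHz.
0.6 kHz ≤ fs/2 = 7.5 kHz, appears at 0.6 kHz.
39.4 kHz mod fs = 9.4 kHz.
9.4 kHz > fs/2 = 7.5 kHz, folds to fs − 9.4 kHz = 5.6 kHz.
6.8 kHz ≤ fs/2 = 7.5 kHz, passes unchanged.
9.4 kHz > fs/2 = 7.5 kHz, folds to fs − 9.4 kHz = 5.6 kHz.
9.4 kHz and 39.4 kHz both map to 5.6 kHz.

5.6 kHz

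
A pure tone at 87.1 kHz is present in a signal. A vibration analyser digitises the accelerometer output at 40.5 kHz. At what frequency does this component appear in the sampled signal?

6.1 kHz

87.1 kHz mod fs = 6.1 kHz.
6.1 kHz ≤ fs/2 = 20.25 kHz, appears at 6.1 kHz.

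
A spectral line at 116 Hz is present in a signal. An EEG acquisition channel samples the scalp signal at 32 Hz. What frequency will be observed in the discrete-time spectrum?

12 Hz

116 Hz mod fs = 20 Hz.
20 Hz > fs/2 = 16 Hz, folds to fs − 20 Hz = 12 Hz.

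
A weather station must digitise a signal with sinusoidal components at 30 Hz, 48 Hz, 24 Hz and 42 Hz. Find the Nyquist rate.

Highest-frequency component: 48 Hz.
Nyquist rate = 2 × 48 Hz = 96 Hz.

96 Hz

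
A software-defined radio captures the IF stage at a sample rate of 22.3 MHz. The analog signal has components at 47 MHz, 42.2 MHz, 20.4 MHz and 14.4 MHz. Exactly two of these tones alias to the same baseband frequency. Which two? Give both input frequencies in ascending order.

42.2 MHz, 47 MHz

fs/2 = 11.15 MHz.
47 MHz mod fs = 2.4 MHz.
2.4 MHz ≤ fs/2 = 11.15 MHz, appears at 2.4 MHz.
42.2 MHz mod fs = 19.9 MHz.
19.9 MHz > fs/2 = 11.15 MHz, folds to fs − 19.9 MHz = 2.4 MHz.
20.4 MHz > fs/2 = 11.15 MHz, folds to fs − 20.4 MHz = 1.9 MHz.
14.4 MHz > fs/2 = 11.15 MHz, folds to fs − 14.4 MHz = 7.9 MHz.
42.2 MHz and 47 MHz both map to 2.4 MHz.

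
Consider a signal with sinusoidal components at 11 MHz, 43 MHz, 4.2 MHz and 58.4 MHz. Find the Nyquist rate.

116.8 MHz

Highest-frequency component: 58.4 MHz.
Nyquist rate = 2 × 58.4 MHz = 116.8 MHz.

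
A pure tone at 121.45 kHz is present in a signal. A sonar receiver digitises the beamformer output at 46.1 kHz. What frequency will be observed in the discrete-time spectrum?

16.85 kHz

121.45 kHz mod fs = 29.25 kHz.
29.25 kHz > fs/2 = 23.05 kHz, folds to fs − 29.25 kHz = 16.85 kHz.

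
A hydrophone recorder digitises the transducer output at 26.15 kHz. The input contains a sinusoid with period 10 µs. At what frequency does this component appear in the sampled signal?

4.6 kHz

T = 10 µs → f = 1/T = 100 kHz.
100 kHz mod fs = 21.55 kHz.
21.55 kHz > fs/2 = 13.075 kHz, folds to fs − 21.55 kHz = 4.6 kHz.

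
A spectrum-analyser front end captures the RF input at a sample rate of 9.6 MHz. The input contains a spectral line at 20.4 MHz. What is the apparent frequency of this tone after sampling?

20.4 MHz mod fs = 1.2 MHz.
1.2 MHz ≤ fs/2 = 4.8 MHz, appears at 1.2 MHz.

1.2 MHz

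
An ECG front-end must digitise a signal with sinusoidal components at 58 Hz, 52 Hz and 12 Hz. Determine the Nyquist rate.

116 Hz

Highest-frequency component: 58 Hz.
Nyquist rate = 2 × 58 Hz = 116 Hz.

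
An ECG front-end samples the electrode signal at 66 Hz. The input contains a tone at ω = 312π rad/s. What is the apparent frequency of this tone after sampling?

ω = 312π rad/s → f = ω/(2π) = 156 Hz.
156 Hz mod fs = 24 Hz.
24 Hz ≤ fs/2 = 33 Hz, appears at 24 Hz.

24 Hz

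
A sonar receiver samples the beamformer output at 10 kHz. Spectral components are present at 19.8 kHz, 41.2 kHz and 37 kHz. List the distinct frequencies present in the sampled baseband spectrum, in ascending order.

0.2 kHz, 1.2 kHz, 3 kHz

fs/2 = 5 kHz.
19.8 kHz mod fs = 9.8 kHz.
9.8 kHz > fs/2 = 5 kHz, folds to fs − 9.8 kHz = 0.2 kHz.
41.2 kHz mod fs = 1.2 kHz.
1.2 kHz ≤ fs/2 = 5 kHz, appears at 1.2 kHz.
37 kHz mod fs = 7 kHz.
7 kHz > fs/2 = 5 kHz, folds to fs − 7 kHz = 3 kHz.
Distinct values: {0.2 kHz, 1.2 kHz, 3 kHz}.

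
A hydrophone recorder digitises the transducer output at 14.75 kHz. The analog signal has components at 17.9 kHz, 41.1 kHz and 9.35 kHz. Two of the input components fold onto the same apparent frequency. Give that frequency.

3.15 kHz

fs/2 = 7.375 kHz.
17.9 kHz mod fs = 3.15 kHz.
3.15 kHz ≤ fs/2 = 7.375 kHz, appears at 3.15 kHz.
41.1 kHz mod fs = 11.6 kHz.
11.6 kHz > fs/2 = 7.375 kHz, folds to fs − 11.6 kHz = 3.15 kHz.
9.35 kHz > fs/2 = 7.375 kHz, folds to fs − 9.35 kHz = 5.4 kHz.
17.9 kHz and 41.1 kHz both map to 3.15 kHz.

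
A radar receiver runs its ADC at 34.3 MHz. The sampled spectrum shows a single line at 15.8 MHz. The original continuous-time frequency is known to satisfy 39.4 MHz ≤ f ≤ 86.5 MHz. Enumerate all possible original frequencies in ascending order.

Frequencies that alias to 15.8 MHz are k·fs ± 15.8 MHz for integer k ≥ 0.
k=0: 15.8 MHz.
k=1: 18.5 MHz, 50.1 MHz.
k=2: 52.8 MHz, 84.4 MHz.
k=3: 87.1 MHz, 118.7 MHz.
Within [39.4 MHz, 86.5 MHz]: 50.1 MHz, 52.8 MHz, 84.4 MHz.

50.1 MHz, 52.8 MHz, 84.4 MHz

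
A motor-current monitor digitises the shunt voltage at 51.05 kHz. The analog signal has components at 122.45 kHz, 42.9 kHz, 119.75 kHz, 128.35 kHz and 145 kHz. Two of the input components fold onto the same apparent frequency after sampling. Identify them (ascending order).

42.9 kHz, 145 kHz

fs/2 = 25.525 kHz.
122.45 kHz mod fs = 20.35 kHz.
20.35 kHz ≤ fs/2 = 25.525 kHz, appears at 20.35 kHz.
42.9 kHz > fs/2 = 25.525 kHz, folds to fs − 42.9 kHz = 8.15 kHz.
119.75 kHz mod fs = 17.65 kHz.
17.65 kHz ≤ fs/2 = 25.525 kHz, appears at 17.65 kHz.
128.35 kHz mod fs = 26.25 kHz.
26.25 kHz > fs/2 = 25.525 kHz, folds to fs − 26.25 kHz = 24.8 kHz.
145 kHz mod fs = 42.9 kHz.
42.9 kHz > fs/2 = 25.525 kHz, folds to fs − 42.9 kHz = 8.15 kHz.
42.9 kHz and 145 kHz both map to 8.15 kHz.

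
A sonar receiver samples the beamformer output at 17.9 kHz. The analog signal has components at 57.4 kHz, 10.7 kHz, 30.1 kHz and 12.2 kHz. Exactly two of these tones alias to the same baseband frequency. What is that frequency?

fs/2 = 8.95 kHz.
57.4 kHz mod fs = 3.7 kHz.
3.7 kHz ≤ fs/2 = 8.95 kHz, appears at 3.7 kHz.
10.7 kHz > fs/2 = 8.95 kHz, folds to fs − 10.7 kHz = 7.2 kHz.
30.1 kHz mod fs = 12.2 kHz.
12.2 kHz > fs/2 = 8.95 kHz, folds to fs − 12.2 kHz = 5.7 kHz.
12.2 kHz > fs/2 = 8.95 kHz, folds to fs − 12.2 kHz = 5.7 kHz.
12.2 kHz and 30.1 kHz both map to 5.7 kHz.

5.7 kHz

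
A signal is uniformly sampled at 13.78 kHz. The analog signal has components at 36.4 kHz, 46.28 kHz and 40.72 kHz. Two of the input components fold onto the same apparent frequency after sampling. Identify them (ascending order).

fs/2 = 6.89 kHz.
36.4 kHz mod fs = 8.84 kHz.
8.84 kHz > fs/2 = 6.89 kHz, folds to fs − 8.84 kHz = 4.94 kHz.
46.28 kHz mod fs = 4.94 kHz.
4.94 kHz ≤ fs/2 = 6.89 kHz, appears at 4.94 kHz.
40.72 kHz mod fs = 13.16 kHz.
13.16 kHz > fs/2 = 6.89 kHz, folds to fs − 13.16 kHz = 0.62 kHz.
36.4 kHz and 46.28 kHz both map to 4.94 kHz.

36.4 kHz, 46.28 kHz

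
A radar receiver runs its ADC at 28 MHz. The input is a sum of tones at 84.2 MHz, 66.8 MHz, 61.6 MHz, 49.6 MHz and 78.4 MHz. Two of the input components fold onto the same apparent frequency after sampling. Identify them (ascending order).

61.6 MHz, 78.4 MHz

fs/2 = 14 MHz.
84.2 MHz mod fs = 0.2 MHz.
0.2 MHz ≤ fs/2 = 14 MHz, appears at 0.2 MHz.
66.8 MHz mod fs = 10.8 MHz.
10.8 MHz ≤ fs/2 = 14 MHz, appears at 10.8 MHz.
61.6 MHz mod fs = 5.6 MHz.
5.6 MHz ≤ fs/2 = 14 MHz, appears at 5.6 MHz.
49.6 MHz mod fs = 21.6 MHz.
21.6 MHz > fs/2 = 14 MHz, folds to fs − 21.6 MHz = 6.4 MHz.
78.4 MHz mod fs = 22.4 MHz.
22.4 MHz > fs/2 = 14 MHz, folds to fs − 22.4 MHz = 5.6 MHz.
61.6 MHz and 78.4 MHz both map to 5.6 MHz.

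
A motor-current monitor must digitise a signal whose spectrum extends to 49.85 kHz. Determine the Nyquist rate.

99.7 kHz

Nyquist rate = 2 × 49.85 kHz = 99.7 kHz.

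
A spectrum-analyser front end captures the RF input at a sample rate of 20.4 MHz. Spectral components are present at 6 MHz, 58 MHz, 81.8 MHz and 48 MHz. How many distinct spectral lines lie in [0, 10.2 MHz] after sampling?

4

fs/2 = 10.2 MHz.
6 MHz ≤ fs/2 = 10.2 MHz, passes unchanged.
58 MHz mod fs = 17.2 MHz.
17.2 MHz > fs/2 = 10.2 MHz, folds to fs − 17.2 MHz = 3.2 MHz.
81.8 MHz mod fs = 0.2 MHz.
0.2 MHz ≤ fs/2 = 10.2 MHz, appears at 0.2 MHz.
48 MHz mod fs = 7.2 MHz.
7.2 MHz ≤ fs/2 = 10.2 MHz, appears at 7.2 MHz.
Distinct values: {0.2 MHz, 3.2 MHz, 6 MHz, 7.2 MHz} → 4.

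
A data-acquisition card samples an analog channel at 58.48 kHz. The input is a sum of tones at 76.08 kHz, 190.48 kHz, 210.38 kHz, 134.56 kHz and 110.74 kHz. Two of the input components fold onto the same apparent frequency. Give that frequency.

17.6 kHz

fs/2 = 29.24 kHz.
76.08 kHz mod fs = 17.6 kHz.
17.6 kHz ≤ fs/2 = 29.24 kHz, appears at 17.6 kHz.
190.48 kHz mod fs = 15.04 kHz.
15.04 kHz ≤ fs/2 = 29.24 kHz, appears at 15.04 kHz.
210.38 kHz mod fs = 34.94 kHz.
34.94 kHz > fs/2 = 29.24 kHz, folds to fs − 34.94 kHz = 23.54 kHz.
134.56 kHz mod fs = 17.6 kHz.
17.6 kHz ≤ fs/2 = 29.24 kHz, appears at 17.6 kHz.
110.74 kHz mod fs = 52.26 kHz.
52.26 kHz > fs/2 = 29.24 kHz, folds to fs − 52.26 kHz = 6.22 kHz.
76.08 kHz and 134.56 kHz both map to 17.6 kHz.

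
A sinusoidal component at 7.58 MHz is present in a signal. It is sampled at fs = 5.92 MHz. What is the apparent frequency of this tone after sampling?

7.58 MHz mod fs = 1.66 MHz.
1.66 MHz ≤ fs/2 = 2.96 MHz, appears at 1.66 MHz.

1.66 MHz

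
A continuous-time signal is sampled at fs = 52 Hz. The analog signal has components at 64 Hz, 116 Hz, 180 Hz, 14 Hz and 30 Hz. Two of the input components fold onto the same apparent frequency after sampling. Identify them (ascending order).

64 Hz, 116 Hz

fs/2 = 26 Hz.
64 Hz mod fs = 12 Hz.
12 Hz ≤ fs/2 = 26 Hz, appears at 12 Hz.
116 Hz mod fs = 12 Hz.
12 Hz ≤ fs/2 = 26 Hz, appears at 12 Hz.
180 Hz mod fs = 24 Hz.
24 Hz ≤ fs/2 = 26 Hz, appears at 24 Hz.
14 Hz ≤ fs/2 = 26 Hz, passes unchanged.
30 Hz > fs/2 = 26 Hz, folds to fs − 30 Hz = 22 Hz.
64 Hz and 116 Hz both map to 12 Hz.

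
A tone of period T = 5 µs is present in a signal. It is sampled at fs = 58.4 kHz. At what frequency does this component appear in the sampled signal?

24.8 kHz

T = 5 µs → f = 1/T = 200 kHz.
200 kHz mod fs = 24.8 kHz.
24.8 kHz ≤ fs/2 = 29.2 kHz, appears at 24.8 kHz.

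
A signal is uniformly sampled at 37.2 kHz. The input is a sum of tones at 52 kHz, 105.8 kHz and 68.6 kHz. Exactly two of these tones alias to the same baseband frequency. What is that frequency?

fs/2 = 18.6 kHz.
52 kHz mod fs = 14.8 kHz.
14.8 kHz ≤ fs/2 = 18.6 kHz, appears at 14.8 kHz.
105.8 kHz mod fs = 31.4 kHz.
31.4 kHz > fs/2 = 18.6 kHz, folds to fs − 31.4 kHz = 5.8 kHz.
68.6 kHz mod fs = 31.4 kHz.
31.4 kHz > fs/2 = 18.6 kHz, folds to fs − 31.4 kHz = 5.8 kHz.
68.6 kHz and 105.8 kHz both map to 5.8 kHz.

5.8 kHz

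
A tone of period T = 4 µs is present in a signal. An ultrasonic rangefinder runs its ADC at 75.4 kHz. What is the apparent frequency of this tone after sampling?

23.8 kHz

T = 4 µs → f = 1/T = 250 kHz.
250 kHz mod fs = 23.8 kHz.
23.8 kHz ≤ fs/2 = 37.7 kHz, appears at 23.8 kHz.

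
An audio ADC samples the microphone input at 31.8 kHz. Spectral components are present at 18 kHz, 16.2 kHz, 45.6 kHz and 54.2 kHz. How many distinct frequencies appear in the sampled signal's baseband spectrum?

3

fs/2 = 15.9 kHz.
18 kHz > fs/2 = 15.9 kHz, folds to fs − 18 kHz = 13.8 kHz.
16.2 kHz > fs/2 = 15.9 kHz, folds to fs − 16.2 kHz = 15.6 kHz.
45.6 kHz mod fs = 13.8 kHz.
13.8 kHz ≤ fs/2 = 15.9 kHz, appears at 13.8 kHz.
54.2 kHz mod fs = 22.4 kHz.
22.4 kHz > fs/2 = 15.9 kHz, folds to fs − 22.4 kHz = 9.4 kHz.
Distinct values: {9.4 kHz, 13.8 kHz, 15.6 kHz} → 3.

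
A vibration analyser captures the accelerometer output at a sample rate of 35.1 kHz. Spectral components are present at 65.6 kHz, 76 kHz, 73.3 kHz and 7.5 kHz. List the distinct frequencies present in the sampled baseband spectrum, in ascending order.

3.1 kHz, 4.6 kHz, 5.8 kHz, 7.5 kHz

fs/2 = 17.55 kHz.
65.6 kHz mod fs = 30.5 kHz.
30.5 kHz > fs/2 = 17.55 kHz, folds to fs − 30.5 kHz = 4.6 kHz.
76 kHz mod fs = 5.8 kHz.
5.8 kHz ≤ fs/2 = 17.55 kHz, appears at 5.8 kHz.
73.3 kHz mod fs = 3.1 kHz.
3.1 kHz ≤ fs/2 = 17.55 kHz, appears at 3.1 kHz.
7.5 kHz ≤ fs/2 = 17.55 kHz, passes unchanged.
Distinct values: {3.1 kHz, 4.6 kHz, 5.8 kHz, 7.5 kHz}.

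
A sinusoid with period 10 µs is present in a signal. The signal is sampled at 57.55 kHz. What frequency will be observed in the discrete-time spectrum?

15.1 kHz

T = 10 µs → f = 1/T = 100 kHz.
100 kHz mod fs = 42.45 kHz.
42.45 kHz > fs/2 = 28.775 kHz, folds to fs − 42.45 kHz = 15.1 kHz.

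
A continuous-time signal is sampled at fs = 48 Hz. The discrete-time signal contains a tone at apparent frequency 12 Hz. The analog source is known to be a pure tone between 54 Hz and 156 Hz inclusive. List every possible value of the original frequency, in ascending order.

Frequencies that alias to 12 Hz are k·fs ± 12 Hz for integer k ≥ 0.
k=0: 12 Hz.
k=1: 36 Hz, 60 Hz.
k=2: 84 Hz, 108 Hz.
k=3: 132 Hz, 156 Hz.
k=4: 180 Hz, 204 Hz.
Within [54 Hz, 156 Hz]: 60 Hz, 84 Hz, 108 Hz, 132 Hz, 156 Hz.

60 Hz, 84 Hz, 108 Hz, 132 Hz, 156 Hz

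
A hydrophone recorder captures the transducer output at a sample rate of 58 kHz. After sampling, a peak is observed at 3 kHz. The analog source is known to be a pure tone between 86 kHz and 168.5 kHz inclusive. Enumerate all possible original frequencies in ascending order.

113 kHz, 119 kHz

Frequencies that alias to 3 kHz are k·fs ± 3 kHz for integer k ≥ 0.
k=0: 3 kHz.
k=1: 55 kHz, 61 kHz.
k=2: 113 kHz, 119 kHz.
k=3: 171 kHz, 177 kHz.
Within [86 kHz, 168.5 kHz]: 113 kHz, 119 kHz.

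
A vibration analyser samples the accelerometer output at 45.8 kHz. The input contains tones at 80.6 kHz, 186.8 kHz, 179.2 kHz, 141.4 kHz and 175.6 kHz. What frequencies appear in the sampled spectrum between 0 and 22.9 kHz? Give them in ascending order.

fs/2 = 22.9 kHz.
80.6 kHz mod fs = 34.8 kHz.
34.8 kHz > fs/2 = 22.9 kHz, folds to fs − 34.8 kHz = 11 kHz.
186.8 kHz mod fs = 3.6 kHz.
3.6 kHz ≤ fs/2 = 22.9 kHz, appears at 3.6 kHz.
179.2 kHz mod fs = 41.8 kHz.
41.8 kHz > fs/2 = 22.9 kHz, folds to fs − 41.8 kHz = 4 kHz.
141.4 kHz mod fs = 4 kHz.
4 kHz ≤ fs/2 = 22.9 kHz, appears at 4 kHz.
175.6 kHz mod fs = 38.2 kHz.
38.2 kHz > fs/2 = 22.9 kHz, folds to fs − 38.2 kHz = 7.6 kHz.
Distinct values: {3.6 kHz, 4 kHz, 7.6 kHz, 11 kHz}.

3.6 kHz, 4 kHz, 7.6 kHz, 11 kHz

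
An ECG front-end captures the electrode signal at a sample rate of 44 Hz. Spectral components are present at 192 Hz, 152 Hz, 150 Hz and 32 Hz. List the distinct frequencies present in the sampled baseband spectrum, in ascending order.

12 Hz, 16 Hz, 18 Hz, 20 Hz

fs/2 = 22 Hz.
192 Hz mod fs = 16 Hz.
16 Hz ≤ fs/2 = 22 Hz, appears at 16 Hz.
152 Hz mod fs = 20 Hz.
20 Hz ≤ fs/2 = 22 Hz, appears at 20 Hz.
150 Hz mod fs = 18 Hz.
18 Hz ≤ fs/2 = 22 Hz, appears at 18 Hz.
32 Hz > fs/2 = 22 Hz, folds to fs − 32 Hz = 12 Hz.
Distinct values: {12 Hz, 16 Hz, 18 Hz, 20 Hz}.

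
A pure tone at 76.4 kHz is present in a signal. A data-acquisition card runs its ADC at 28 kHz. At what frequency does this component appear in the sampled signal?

7.6 kHz

76.4 kHz mod fs = 20.4 kHz.
20.4 kHz > fs/2 = 14 kHz, folds to fs − 20.4 kHz = 7.6 kHz.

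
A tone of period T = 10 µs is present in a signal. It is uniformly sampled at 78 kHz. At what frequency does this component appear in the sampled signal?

22 kHz

T = 10 µs → f = 1/T = 100 kHz.
100 kHz mod fs = 22 kHz.
22 kHz ≤ fs/2 = 39 kHz, appears at 22 kHz.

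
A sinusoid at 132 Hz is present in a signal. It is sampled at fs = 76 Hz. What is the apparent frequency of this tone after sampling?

132 Hz mod fs = 56 Hz.
56 Hz > fs/2 = 38 Hz, folds to fs − 56 Hz = 20 Hz.

20 Hz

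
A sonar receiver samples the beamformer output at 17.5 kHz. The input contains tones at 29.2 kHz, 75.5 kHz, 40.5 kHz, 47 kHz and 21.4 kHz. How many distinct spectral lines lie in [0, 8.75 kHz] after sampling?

3

fs/2 = 8.75 kHz.
29.2 kHz mod fs = 11.7 kHz.
11.7 kHz > fs/2 = 8.75 kHz, folds to fs − 11.7 kHz = 5.8 kHz.
75.5 kHz mod fs = 5.5 kHz.
5.5 kHz ≤ fs/2 = 8.75 kHz, appears at 5.5 kHz.
40.5 kHz mod fs = 5.5 kHz.
5.5 kHz ≤ fs/2 = 8.75 kHz, appears at 5.5 kHz.
47 kHz mod fs = 12 kHz.
12 kHz > fs/2 = 8.75 kHz, folds to fs − 12 kHz = 5.5 kHz.
21.4 kHz mod fs = 3.9 kHz.
3.9 kHz ≤ fs/2 = 8.75 kHz, appears at 3.9 kHz.
Distinct values: {3.9 kHz, 5.5 kHz, 5.8 kHz} → 3.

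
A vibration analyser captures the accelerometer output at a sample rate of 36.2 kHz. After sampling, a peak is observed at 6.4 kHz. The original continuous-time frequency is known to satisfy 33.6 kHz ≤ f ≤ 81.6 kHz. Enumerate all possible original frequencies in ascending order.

42.6 kHz, 66 kHz, 78.8 kHz

Frequencies that alias to 6.4 kHz are k·fs ± 6.4 kHz for integer k ≥ 0.
k=0: 6.4 kHz.
k=1: 29.8 kHz, 42.6 kHz.
k=2: 66 kHz, 78.8 kHz.
k=3: 102.2 kHz, 115 kHz.
Within [33.6 kHz, 81.6 kHz]: 42.6 kHz, 66 kHz, 78.8 kHz.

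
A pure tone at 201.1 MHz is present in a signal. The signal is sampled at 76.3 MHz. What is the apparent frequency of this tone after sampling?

27.8 MHz

201.1 MHz mod fs = 48.5 MHz.
48.5 MHz > fs/2 = 38.15 MHz, folds to fs − 48.5 MHz = 27.8 MHz.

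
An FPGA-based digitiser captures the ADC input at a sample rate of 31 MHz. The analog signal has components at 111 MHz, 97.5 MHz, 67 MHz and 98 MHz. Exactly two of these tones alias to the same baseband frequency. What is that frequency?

fs/2 = 15.5 MHz.
111 MHz mod fs = 18 MHz.
18 MHz > fs/2 = 15.5 MHz, folds to fs − 18 MHz = 13 MHz.
97.5 MHz mod fs = 4.5 MHz.
4.5 MHz ≤ fs/2 = 15.5 MHz, appears at 4.5 MHz.
67 MHz mod fs = 5 MHz.
5 MHz ≤ fs/2 = 15.5 MHz, appears at 5 MHz.
98 MHz mod fs = 5 MHz.
5 MHz ≤ fs/2 = 15.5 MHz, appears at 5 MHz.
67 MHz and 98 MHz both map to 5 MHz.

5 MHz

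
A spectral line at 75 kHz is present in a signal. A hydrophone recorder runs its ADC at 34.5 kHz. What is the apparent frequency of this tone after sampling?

6 kHz

75 kHz mod fs = 6 kHz.
6 kHz ≤ fs/2 = 17.25 kHz, appears at 6 kHz.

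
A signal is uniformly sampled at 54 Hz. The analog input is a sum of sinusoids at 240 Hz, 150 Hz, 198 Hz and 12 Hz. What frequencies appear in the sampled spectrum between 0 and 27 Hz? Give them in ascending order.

fs/2 = 27 Hz.
240 Hz mod fs = 24 Hz.
24 Hz ≤ fs/2 = 27 Hz, appears at 24 Hz.
150 Hz mod fs = 42 Hz.
42 Hz > fs/2 = 27 Hz, folds to fs − 42 Hz = 12 Hz.
198 Hz mod fs = 36 Hz.
36 Hz > fs/2 = 27 Hz, folds to fs − 36 Hz = 18 Hz.
12 Hz ≤ fs/2 = 27 Hz, passes unchanged.
Distinct values: {12 Hz, 18 Hz, 24 Hz}.

12 Hz, 18 Hz, 24 Hz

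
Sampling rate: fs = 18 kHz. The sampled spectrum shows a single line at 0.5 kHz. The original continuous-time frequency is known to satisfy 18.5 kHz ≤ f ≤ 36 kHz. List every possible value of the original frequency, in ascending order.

18.5 kHz, 35.5 kHz

Frequencies that alias to 0.5 kHz are k·fs ± 0.5 kHz for integer k ≥ 0.
k=0: 0.5 kHz.
k=1: 17.5 kHz, 18.5 kHz.
k=2: 35.5 kHz, 36.5 kHz.
k=3: 53.5 kHz, 54.5 kHz.
Within [18.5 kHz, 36 kHz]: 18.5 kHz, 35.5 kHz.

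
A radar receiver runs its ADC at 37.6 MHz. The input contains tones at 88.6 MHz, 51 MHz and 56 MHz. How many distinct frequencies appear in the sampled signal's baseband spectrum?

fs/2 = 18.8 MHz.
88.6 MHz mod fs = 13.4 MHz.
13.4 MHz ≤ fs/2 = 18.8 MHz, appears at 13.4 MHz.
51 MHz mod fs = 13.4 MHz.
13.4 MHz ≤ fs/2 = 18.8 MHz, appears at 13.4 MHz.
56 MHz mod fs = 18.4 MHz.
18.4 MHz ≤ fs/2 = 18.8 MHz, appears at 18.4 MHz.
Distinct values: {13.4 MHz, 18.4 MHz} → 2.

2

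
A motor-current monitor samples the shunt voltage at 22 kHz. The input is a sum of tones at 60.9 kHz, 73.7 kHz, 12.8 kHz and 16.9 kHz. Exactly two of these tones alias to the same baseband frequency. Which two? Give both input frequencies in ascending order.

fs/2 = 11 kHz.
60.9 kHz mod fs = 16.9 kHz.
16.9 kHz > fs/2 = 11 kHz, folds to fs − 16.9 kHz = 5.1 kHz.
73.7 kHz mod fs = 7.7 kHz.
7.7 kHz ≤ fs/2 = 11 kHz, appears at 7.7 kHz.
12.8 kHz > fs/2 = 11 kHz, folds to fs − 12.8 kHz = 9.2 kHz.
16.9 kHz > fs/2 = 11 kHz, folds to fs − 16.9 kHz = 5.1 kHz.
16.9 kHz and 60.9 kHz both map to 5.1 kHz.

16.9 kHz, 60.9 kHz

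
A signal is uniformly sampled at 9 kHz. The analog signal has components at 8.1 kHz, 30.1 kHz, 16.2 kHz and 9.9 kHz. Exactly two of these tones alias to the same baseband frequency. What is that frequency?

0.9 kHz

fs/2 = 4.5 kHz.
8.1 kHz > fs/2 = 4.5 kHz, folds to fs − 8.1 kHz = 0.9 kHz.
30.1 kHz mod fs = 3.1 kHz.
3.1 kHz ≤ fs/2 = 4.5 kHz, appears at 3.1 kHz.
16.2 kHz mod fs = 7.2 kHz.
7.2 kHz > fs/2 = 4.5 kHz, folds to fs − 7.2 kHz = 1.8 kHz.
9.9 kHz mod fs = 0.9 kHz.
0.9 kHz ≤ fs/2 = 4.5 kHz, appears at 0.9 kHz.
8.1 kHz and 9.9 kHz both map to 0.9 kHz.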